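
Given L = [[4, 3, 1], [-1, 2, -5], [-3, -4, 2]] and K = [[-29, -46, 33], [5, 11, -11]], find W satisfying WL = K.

W = [[-4, -5, 6], [1, 2, -1]]

L is on the right of W, so right-multiply by L⁻¹: W = KL⁻¹.
L has determinant -3; L⁻¹ = [[16/3, 10/3, 17/3], [-17/3, -11/3, -19/3], [-10/3, -7/3, -11/3]].
W = KL⁻¹ = [[-29, -46, 33], [5, 11, -11]] · [[16/3, 10/3, 17/3], [-17/3, -11/3, -19/3], [-10/3, -7/3, -11/3]] = [[-4, -5, 6], [1, 2, -1]].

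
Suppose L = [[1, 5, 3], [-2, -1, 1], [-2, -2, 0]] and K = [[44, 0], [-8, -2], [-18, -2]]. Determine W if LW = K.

W = [[4, 2], [5, -1], [5, 1]]

Left-multiplying both sides by L⁻¹ gives W = L⁻¹K.
det L = -2; the adjugate gives L⁻¹ = [[-1, 3, -4], [1, -3, 7/2], [-1, 4, -9/2]].
W = L⁻¹K = [[-1, 3, -4], [1, -3, 7/2], [-1, 4, -9/2]] · [[44, 0], [-8, -2], [-18, -2]] = [[4, 2], [5, -1], [5, 1]].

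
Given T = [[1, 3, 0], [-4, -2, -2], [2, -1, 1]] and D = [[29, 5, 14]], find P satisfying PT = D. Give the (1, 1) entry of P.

1

Since T sits to the right of P, P = DT⁻¹.
det T = -4; the adjugate gives T⁻¹ = [[1, 3/4, 3/2], [0, -1/4, -1/2], [-2, -7/4, -5/2]].
P = DT⁻¹ = [[29, 5, 14]] · [[1, 3/4, 3/2], [0, -1/4, -1/2], [-2, -7/4, -5/2]] = [[1, -4, 6]].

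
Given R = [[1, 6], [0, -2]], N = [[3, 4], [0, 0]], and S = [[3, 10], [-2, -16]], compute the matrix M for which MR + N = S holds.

M = [[0, -3], [-2, 2]]

MR = S − N = [[0, 6], [-2, -16]].
Right-multiplying both sides by R⁻¹ gives M = (S − N)R⁻¹.
R has determinant -2; R⁻¹ = [[1, 3], [0, -1/2]].
M = (S − N)R⁻¹ = [[0, -3], [-2, 2]].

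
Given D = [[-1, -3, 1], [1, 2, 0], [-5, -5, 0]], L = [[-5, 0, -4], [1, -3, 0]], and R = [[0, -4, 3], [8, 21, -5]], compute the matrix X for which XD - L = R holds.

XD = R + L = [[-5, -4, -1], [9, 18, -5]].
D is on the right of X, so right-multiply by D⁻¹: X = (R + L)D⁻¹.
det D = 5; the adjugate gives D⁻¹ = [[0, -1, -2/5], [0, 1, 1/5], [1, 2, 1/5]].
X = (R + L)D⁻¹ = [[-1, -1, 1], [-5, -1, -1]].

X = [[-1, -1, 1], [-5, -1, -1]]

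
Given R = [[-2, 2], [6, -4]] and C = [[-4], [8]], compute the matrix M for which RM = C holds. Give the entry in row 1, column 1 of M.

0

R is on the left of M, so left-multiply by R⁻¹: M = R⁻¹C.
det R = -4; the adjugate gives R⁻¹ = [[1, 1/2], [3/2, 1/2]].
M = R⁻¹C = [[1, 1/2], [3/2, 1/2]] · [[-4], [8]] = [[0], [-2]].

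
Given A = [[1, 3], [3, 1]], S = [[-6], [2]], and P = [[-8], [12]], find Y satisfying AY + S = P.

Y = [[4], [-2]]

AY = P − S = [[-2], [10]].
Since A multiplies Y on the left, Y = A⁻¹(P − S).
det A = -8, so A⁻¹ = [[-1/8, 3/8], [3/8, -1/8]].
Y = A⁻¹(P − S) = [[4], [-2]].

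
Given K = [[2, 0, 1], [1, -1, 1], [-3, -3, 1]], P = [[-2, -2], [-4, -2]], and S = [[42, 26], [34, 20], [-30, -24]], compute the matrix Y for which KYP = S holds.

Y = [[-4, -4], [2, 3], [3, 0]]

Left-multiply by K⁻¹ and right-multiply by P⁻¹: Y = K⁻¹SP⁻¹.
det K = -2; the adjugate gives K⁻¹ = [[-1, 3/2, -1/2], [2, -5/2, 1/2], [3, -3, 1]].
det P = -4; the adjugate gives P⁻¹ = [[1/2, -1/2], [-1, 1/2]].
K⁻¹S = [[24, 16], [-16, -10], [-6, -6]].
Y = (K⁻¹S)P⁻¹ = [[-4, -4], [2, 3], [3, 0]].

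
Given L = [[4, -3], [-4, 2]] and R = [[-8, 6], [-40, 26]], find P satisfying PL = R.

Right-multiplying both sides by L⁻¹ gives P = RL⁻¹.
L has determinant -4; L⁻¹ = [[-1/2, -3/4], [-1, -1]].
P = RL⁻¹ = [[-8, 6], [-40, 26]] · [[-1/2, -3/4], [-1, -1]] = [[-2, 0], [-6, 4]].

P = [[-2, 0], [-6, 4]]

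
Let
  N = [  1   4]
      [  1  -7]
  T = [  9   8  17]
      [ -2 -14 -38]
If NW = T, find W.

N is on the left of W, so left-multiply by N⁻¹: W = N⁻¹T.
det N = -11, so N⁻¹ = [[7/11, 4/11], [1/11, -1/11]].
W = N⁻¹T = [[7/11, 4/11], [1/11, -1/11]] · [[9, 8, 17], [-2, -14, -38]] = [[5, 0, -3], [1, 2, 5]].

W = [[5, 0, -3], [1, 2, 5]]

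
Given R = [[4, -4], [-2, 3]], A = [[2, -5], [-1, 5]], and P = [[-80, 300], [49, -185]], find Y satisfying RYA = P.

Isolating Y: multiply by R⁻¹ from the left and A⁻¹ from the right, so Y = R⁻¹PA⁻¹.
det R = 4, so R⁻¹ = [[3/4, 1], [1/2, 1]].
det A = 5; the adjugate gives A⁻¹ = [[1, 1], [1/5, 2/5]].
R⁻¹P = [[-11, 40], [9, -35]].
Y = (R⁻¹P)A⁻¹ = [[-3, 5], [2, -5]].

Y = [[-3, 5], [2, -5]]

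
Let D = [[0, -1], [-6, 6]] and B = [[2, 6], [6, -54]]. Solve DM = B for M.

M = [[-3, 3], [-2, -6]]

D is on the left of M, so left-multiply by D⁻¹: M = D⁻¹B.
det D = -6; the adjugate gives D⁻¹ = [[-1, -1/6], [-1, 0]].
M = D⁻¹B = [[-1, -1/6], [-1, 0]] · [[2, 6], [6, -54]] = [[-3, 3], [-2, -6]].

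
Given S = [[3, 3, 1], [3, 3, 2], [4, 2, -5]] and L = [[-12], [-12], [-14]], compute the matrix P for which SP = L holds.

Left-multiplying both sides by S⁻¹ gives P = S⁻¹L.
det S = 6, so S⁻¹ = [[-19/6, 17/6, 1/2], [23/6, -19/6, -1/2], [-1, 1, 0]].
P = S⁻¹L = [[-19/6, 17/6, 1/2], [23/6, -19/6, -1/2], [-1, 1, 0]] · [[-12], [-12], [-14]] = [[-3], [-1], [0]].

P = [[-3], [-1], [0]]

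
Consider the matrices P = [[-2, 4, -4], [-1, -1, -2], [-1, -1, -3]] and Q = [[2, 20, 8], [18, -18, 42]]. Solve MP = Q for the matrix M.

Since P sits to the right of M, M = QP⁻¹.
det P = -6; the adjugate gives P⁻¹ = [[-1/6, -8/3, 2], [1/6, -1/3, 0], [0, 1, -1]].
M = QP⁻¹ = [[2, 20, 8], [18, -18, 42]] · [[-1/6, -8/3, 2], [1/6, -1/3, 0], [0, 1, -1]] = [[3, -4, -4], [-6, 0, -6]].

M = [[3, -4, -4], [-6, 0, -6]]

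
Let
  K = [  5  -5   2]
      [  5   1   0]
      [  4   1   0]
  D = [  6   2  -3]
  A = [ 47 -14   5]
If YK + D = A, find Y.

YK = A − D = [[41, -16, 8]].
K is on the right of Y, so right-multiply by K⁻¹: Y = (A − D)K⁻¹.
K has determinant 2; K⁻¹ = [[0, 1, -1], [0, -4, 5], [1/2, -25/2, 15]].
Y = (A − D)K⁻¹ = [[4, 5, -1]].

Y = [[4, 5, -1]]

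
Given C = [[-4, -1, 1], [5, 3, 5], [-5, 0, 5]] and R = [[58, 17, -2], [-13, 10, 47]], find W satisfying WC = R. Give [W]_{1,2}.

5

Since C sits to the right of W, W = RC⁻¹.
det C = 5; the adjugate gives C⁻¹ = [[3, 1, -8/5], [-10, -3, 5], [3, 1, -7/5]].
W = RC⁻¹ = [[58, 17, -2], [-13, 10, 47]] · [[3, 1, -8/5], [-10, -3, 5], [3, 1, -7/5]] = [[-2, 5, -5], [2, 4, 5]].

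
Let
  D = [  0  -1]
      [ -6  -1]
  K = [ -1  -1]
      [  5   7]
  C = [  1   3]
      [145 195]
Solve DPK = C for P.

P = D⁻¹CK⁻¹ (apply D⁻¹ on the left and K⁻¹ on the right).
det D = -6, so D⁻¹ = [[1/6, -1/6], [-1, 0]].
K has determinant -2; K⁻¹ = [[-7/2, -1/2], [5/2, 1/2]].
D⁻¹C = [[-24, -32], [-1, -3]].
P = (D⁻¹C)K⁻¹ = [[4, -4], [-4, -1]].

P = [[4, -4], [-4, -1]]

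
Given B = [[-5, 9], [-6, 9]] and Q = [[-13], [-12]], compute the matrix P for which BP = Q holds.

Left-multiplying both sides by B⁻¹ gives P = B⁻¹Q.
det B = 9; the adjugate gives B⁻¹ = [[1, -1], [2/3, -5/9]].
P = B⁻¹Q = [[1, -1], [2/3, -5/9]] · [[-13], [-12]] = [[-1], [-2]].

P = [[-1], [-2]]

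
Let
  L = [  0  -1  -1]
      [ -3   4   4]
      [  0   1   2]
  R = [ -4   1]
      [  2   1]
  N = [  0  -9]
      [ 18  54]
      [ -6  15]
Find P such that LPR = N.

P = [[-1, -5], [0, 3], [3, 3]]

P = L⁻¹NR⁻¹ (apply L⁻¹ on the left and R⁻¹ on the right).
det L = -3, so L⁻¹ = [[-4/3, -1/3, 0], [-2, 0, -1], [1, 0, 1]].
R has determinant -6; R⁻¹ = [[-1/6, 1/6], [1/3, 2/3]].
L⁻¹N = [[-6, -6], [6, 3], [-6, 6]].
P = (L⁻¹N)R⁻¹ = [[-1, -5], [0, 3], [3, 3]].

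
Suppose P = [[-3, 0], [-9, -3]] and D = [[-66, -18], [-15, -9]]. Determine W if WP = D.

Since P sits to the right of W, W = DP⁻¹.
det P = 9, so P⁻¹ = [[-1/3, 0], [1, -1/3]].
W = DP⁻¹ = [[-66, -18], [-15, -9]] · [[-1/3, 0], [1, -1/3]] = [[4, 6], [-4, 3]].

W = [[4, 6], [-4, 3]]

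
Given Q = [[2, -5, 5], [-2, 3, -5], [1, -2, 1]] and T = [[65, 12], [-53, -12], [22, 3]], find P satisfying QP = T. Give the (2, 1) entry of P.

Since Q multiplies P on the left, P = Q⁻¹T.
det Q = 6; the adjugate gives Q⁻¹ = [[-7/6, -5/6, 5/3], [-1/2, -1/2, 0], [1/6, -1/6, -2/3]].
P = Q⁻¹T = [[-7/6, -5/6, 5/3], [-1/2, -1/2, 0], [1/6, -1/6, -2/3]] · [[65, 12], [-53, -12], [22, 3]] = [[5, 1], [-6, 0], [5, 2]].

-6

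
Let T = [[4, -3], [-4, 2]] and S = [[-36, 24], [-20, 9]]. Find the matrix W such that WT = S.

Right-multiplying both sides by T⁻¹ gives W = ST⁻¹.
det T = -4, so T⁻¹ = [[-1/2, -3/4], [-1, -1]].
W = ST⁻¹ = [[-36, 24], [-20, 9]] · [[-1/2, -3/4], [-1, -1]] = [[-6, 3], [1, 6]].

W = [[-6, 3], [1, 6]]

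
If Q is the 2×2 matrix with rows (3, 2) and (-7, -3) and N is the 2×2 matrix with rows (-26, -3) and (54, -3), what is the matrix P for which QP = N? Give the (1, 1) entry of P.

-6

Since Q multiplies P on the left, P = Q⁻¹N.
det Q = 5, so Q⁻¹ = [[-3/5, -2/5], [7/5, 3/5]].
P = Q⁻¹N = [[-3/5, -2/5], [7/5, 3/5]] · [[-26, -3], [54, -3]] = [[-6, 3], [-4, -6]].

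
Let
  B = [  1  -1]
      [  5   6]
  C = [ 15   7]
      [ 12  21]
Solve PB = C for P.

Right-multiplying both sides by B⁻¹ gives P = CB⁻¹.
det B = 11; the adjugate gives B⁻¹ = [[6/11, 1/11], [-5/11, 1/11]].
P = CB⁻¹ = [[15, 7], [12, 21]] · [[6/11, 1/11], [-5/11, 1/11]] = [[5, 2], [-3, 3]].

P = [[5, 2], [-3, 3]]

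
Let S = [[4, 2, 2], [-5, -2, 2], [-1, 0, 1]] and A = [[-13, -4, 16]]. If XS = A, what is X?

X = [[3, 5, 0]]

Right-multiplying both sides by S⁻¹ gives X = AS⁻¹.
S has determinant -6; S⁻¹ = [[1/3, 1/3, -4/3], [-1/2, -1, 3], [1/3, 1/3, -1/3]].
X = AS⁻¹ = [[-13, -4, 16]] · [[1/3, 1/3, -4/3], [-1/2, -1, 3], [1/3, 1/3, -1/3]] = [[3, 5, 0]].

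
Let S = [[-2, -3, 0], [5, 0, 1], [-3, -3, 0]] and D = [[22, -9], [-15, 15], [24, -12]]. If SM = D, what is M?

S is on the left of M, so left-multiply by S⁻¹: M = S⁻¹D.
S has determinant 3; S⁻¹ = [[1, 0, -1], [-1, 0, 2/3], [-5, 1, 5]].
M = S⁻¹D = [[1, 0, -1], [-1, 0, 2/3], [-5, 1, 5]] · [[22, -9], [-15, 15], [24, -12]] = [[-2, 3], [-6, 1], [-5, 0]].

M = [[-2, 3], [-6, 1], [-5, 0]]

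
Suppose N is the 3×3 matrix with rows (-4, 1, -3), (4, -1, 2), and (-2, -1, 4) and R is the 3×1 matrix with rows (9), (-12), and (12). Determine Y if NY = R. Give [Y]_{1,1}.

N is on the left of Y, so left-multiply by N⁻¹: Y = N⁻¹R.
det N = 6; the adjugate gives N⁻¹ = [[-1/3, -1/6, -1/6], [-10/3, -11/3, -2/3], [-1, -1, 0]].
Y = N⁻¹R = [[-1/3, -1/6, -1/6], [-10/3, -11/3, -2/3], [-1, -1, 0]] · [[9], [-12], [12]] = [[-3], [6], [3]].

-3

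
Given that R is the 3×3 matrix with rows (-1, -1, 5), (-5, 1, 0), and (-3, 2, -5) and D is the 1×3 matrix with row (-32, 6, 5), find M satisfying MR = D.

M = [[5, 3, 4]]

Since R sits to the right of M, M = DR⁻¹.
det R = -5; the adjugate gives R⁻¹ = [[1, -1, 1], [5, -4, 5], [7/5, -1, 6/5]].
M = DR⁻¹ = [[-32, 6, 5]] · [[1, -1, 1], [5, -4, 5], [7/5, -1, 6/5]] = [[5, 3, 4]].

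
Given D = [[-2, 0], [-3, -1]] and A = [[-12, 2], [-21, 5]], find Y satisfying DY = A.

Y = [[6, -1], [3, -2]]

Since D multiplies Y on the left, Y = D⁻¹A.
det D = 2; the adjugate gives D⁻¹ = [[-1/2, 0], [3/2, -1]].
Y = D⁻¹A = [[-1/2, 0], [3/2, -1]] · [[-12, 2], [-21, 5]] = [[6, -1], [3, -2]].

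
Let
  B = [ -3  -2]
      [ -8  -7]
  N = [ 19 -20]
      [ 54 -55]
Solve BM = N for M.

M = [[-5, 6], [-2, 1]]

B is on the left of M, so left-multiply by B⁻¹: M = B⁻¹N.
det B = 5, so B⁻¹ = [[-7/5, 2/5], [8/5, -3/5]].
M = B⁻¹N = [[-7/5, 2/5], [8/5, -3/5]] · [[19, -20], [54, -55]] = [[-5, 6], [-2, 1]].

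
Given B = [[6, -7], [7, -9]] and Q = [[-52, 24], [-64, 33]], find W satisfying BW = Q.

W = [[-4, -3], [4, -6]]

Since B multiplies W on the left, W = B⁻¹Q.
B has determinant -5; B⁻¹ = [[9/5, -7/5], [7/5, -6/5]].
W = B⁻¹Q = [[9/5, -7/5], [7/5, -6/5]] · [[-52, 24], [-64, 33]] = [[-4, -3], [4, -6]].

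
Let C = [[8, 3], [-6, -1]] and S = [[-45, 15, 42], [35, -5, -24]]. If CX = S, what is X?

C is on the left of X, so left-multiply by C⁻¹: X = C⁻¹S.
det C = 10, so C⁻¹ = [[-1/10, -3/10], [3/5, 4/5]].
X = C⁻¹S = [[-1/10, -3/10], [3/5, 4/5]] · [[-45, 15, 42], [35, -5, -24]] = [[-6, 0, 3], [1, 5, 6]].

X = [[-6, 0, 3], [1, 5, 6]]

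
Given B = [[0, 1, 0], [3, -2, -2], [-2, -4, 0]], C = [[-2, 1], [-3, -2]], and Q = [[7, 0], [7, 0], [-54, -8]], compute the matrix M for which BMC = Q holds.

M = [[-2, -3], [-2, -1], [0, -3]]

M = B⁻¹QC⁻¹ (apply B⁻¹ on the left and C⁻¹ on the right).
det B = 4; the adjugate gives B⁻¹ = [[-2, 0, -1/2], [1, 0, 0], [-4, -1/2, -3/4]].
det C = 7; the adjugate gives C⁻¹ = [[-2/7, -1/7], [3/7, -2/7]].
B⁻¹Q = [[13, 4], [7, 0], [9, 6]].
M = (B⁻¹Q)C⁻¹ = [[-2, -3], [-2, -1], [0, -3]].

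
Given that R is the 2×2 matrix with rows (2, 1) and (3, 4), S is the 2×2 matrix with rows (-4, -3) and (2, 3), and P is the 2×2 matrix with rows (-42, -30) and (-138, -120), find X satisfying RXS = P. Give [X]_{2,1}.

5

Left-multiply by R⁻¹ and right-multiply by S⁻¹: X = R⁻¹PS⁻¹.
R has determinant 5; R⁻¹ = [[4/5, -1/5], [-3/5, 2/5]].
det S = -6, so S⁻¹ = [[-1/2, -1/2], [1/3, 2/3]].
R⁻¹P = [[-6, 0], [-30, -30]].
X = (R⁻¹P)S⁻¹ = [[3, 3], [5, -5]].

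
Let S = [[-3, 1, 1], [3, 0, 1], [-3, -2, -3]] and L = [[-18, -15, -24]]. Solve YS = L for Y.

Y = [[-3, -3, 6]]

Right-multiplying both sides by S⁻¹ gives Y = LS⁻¹.
S has determinant -6; S⁻¹ = [[-1/3, -1/6, -1/6], [-1, -2, -1], [1, 3/2, 1/2]].
Y = LS⁻¹ = [[-18, -15, -24]] · [[-1/3, -1/6, -1/6], [-1, -2, -1], [1, 3/2, 1/2]] = [[-3, -3, 6]].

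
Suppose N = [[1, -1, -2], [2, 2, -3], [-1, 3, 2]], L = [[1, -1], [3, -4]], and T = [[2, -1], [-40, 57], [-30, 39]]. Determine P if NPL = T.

Isolating P: multiply by N⁻¹ from the left and L⁻¹ from the right, so P = N⁻¹TL⁻¹.
N has determinant -2; N⁻¹ = [[-13/2, 2, -7/2], [1/2, 0, 1/2], [-4, 1, -2]].
L has determinant -1; L⁻¹ = [[4, -1], [3, -1]].
N⁻¹T = [[12, -16], [-14, 19], [12, -17]].
P = (N⁻¹T)L⁻¹ = [[0, 4], [1, -5], [-3, 5]].

P = [[0, 4], [1, -5], [-3, 5]]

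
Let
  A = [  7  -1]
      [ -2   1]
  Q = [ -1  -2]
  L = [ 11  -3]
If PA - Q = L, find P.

P = [[0, -5]]

PA = L + Q = [[10, -5]].
A is on the right of P, so right-multiply by A⁻¹: P = (L + Q)A⁻¹.
A has determinant 5; A⁻¹ = [[1/5, 1/5], [2/5, 7/5]].
P = (L + Q)A⁻¹ = [[0, -5]].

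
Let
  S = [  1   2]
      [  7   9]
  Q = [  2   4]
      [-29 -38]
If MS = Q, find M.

S is on the right of M, so right-multiply by S⁻¹: M = QS⁻¹.
S has determinant -5; S⁻¹ = [[-9/5, 2/5], [7/5, -1/5]].
M = QS⁻¹ = [[2, 4], [-29, -38]] · [[-9/5, 2/5], [7/5, -1/5]] = [[2, 0], [-1, -4]].

M = [[2, 0], [-1, -4]]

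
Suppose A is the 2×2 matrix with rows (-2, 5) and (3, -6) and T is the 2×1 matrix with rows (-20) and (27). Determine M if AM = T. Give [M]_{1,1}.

Since A multiplies M on the left, M = A⁻¹T.
det A = -3; the adjugate gives A⁻¹ = [[2, 5/3], [1, 2/3]].
M = A⁻¹T = [[2, 5/3], [1, 2/3]] · [[-20], [27]] = [[5], [-2]].

5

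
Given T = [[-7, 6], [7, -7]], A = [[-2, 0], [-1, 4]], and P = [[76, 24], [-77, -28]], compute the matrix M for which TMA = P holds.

M = T⁻¹PA⁻¹ (apply T⁻¹ on the left and A⁻¹ on the right).
T has determinant 7; T⁻¹ = [[-1, -6/7], [-1, -1]].
A has determinant -8; A⁻¹ = [[-1/2, 0], [-1/8, 1/4]].
T⁻¹P = [[-10, 0], [1, 4]].
M = (T⁻¹P)A⁻¹ = [[5, 0], [-1, 1]].

M = [[5, 0], [-1, 1]]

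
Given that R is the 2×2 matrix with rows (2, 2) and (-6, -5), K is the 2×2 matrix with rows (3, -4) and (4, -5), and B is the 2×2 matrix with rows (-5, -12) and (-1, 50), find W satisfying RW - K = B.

W = [[2, -5], [-3, -3]]

RW = B + K = [[-2, -16], [3, 45]].
Since R multiplies W on the left, W = R⁻¹(B + K).
det R = 2, so R⁻¹ = [[-5/2, -1], [3, 1]].
W = R⁻¹(B + K) = [[2, -5], [-3, -3]].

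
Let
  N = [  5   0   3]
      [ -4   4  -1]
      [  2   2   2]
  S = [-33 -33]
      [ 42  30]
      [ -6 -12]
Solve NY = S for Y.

Y = [[-3, -3], [6, 3], [-6, -6]]

Since N multiplies Y on the left, Y = N⁻¹S.
det N = 2, so N⁻¹ = [[5, 3, -6], [3, 2, -7/2], [-8, -5, 10]].
Y = N⁻¹S = [[5, 3, -6], [3, 2, -7/2], [-8, -5, 10]] · [[-33, -33], [42, 30], [-6, -12]] = [[-3, -3], [6, 3], [-6, -6]].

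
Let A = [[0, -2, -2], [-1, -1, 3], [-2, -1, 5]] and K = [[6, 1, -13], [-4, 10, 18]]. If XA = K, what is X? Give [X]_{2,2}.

A is on the right of X, so right-multiply by A⁻¹: X = KA⁻¹.
A has determinant 4; A⁻¹ = [[-1/2, 3, -2], [-1/4, -1, 1/2], [-1/4, 1, -1/2]].
X = KA⁻¹ = [[6, 1, -13], [-4, 10, 18]] · [[-1/2, 3, -2], [-1/4, -1, 1/2], [-1/4, 1, -1/2]] = [[0, 4, -5], [-5, -4, 4]].

-4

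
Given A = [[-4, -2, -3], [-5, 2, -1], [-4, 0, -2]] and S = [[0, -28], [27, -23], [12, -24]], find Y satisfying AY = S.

Y = [[-3, 3], [6, -1], [0, 6]]

Left-multiplying both sides by A⁻¹ gives Y = A⁻¹S.
det A = 4, so A⁻¹ = [[-1, -1, 2], [-3/2, -1, 11/4], [2, 2, -9/2]].
Y = A⁻¹S = [[-1, -1, 2], [-3/2, -1, 11/4], [2, 2, -9/2]] · [[0, -28], [27, -23], [12, -24]] = [[-3, 3], [6, -1], [0, 6]].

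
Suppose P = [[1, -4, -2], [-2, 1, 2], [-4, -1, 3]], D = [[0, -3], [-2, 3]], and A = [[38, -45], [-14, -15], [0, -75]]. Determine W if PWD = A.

W = [[-2, 3], [-2, 3], [5, 5]]

Left-multiply by P⁻¹ and right-multiply by D⁻¹: W = P⁻¹AD⁻¹.
det P = 1; the adjugate gives P⁻¹ = [[5, 14, -6], [-2, -5, 2], [6, 17, -7]].
det D = -6, so D⁻¹ = [[-1/2, -1/2], [-1/3, 0]].
P⁻¹A = [[-6, 15], [-6, 15], [-10, 0]].
W = (P⁻¹A)D⁻¹ = [[-2, 3], [-2, 3], [5, 5]].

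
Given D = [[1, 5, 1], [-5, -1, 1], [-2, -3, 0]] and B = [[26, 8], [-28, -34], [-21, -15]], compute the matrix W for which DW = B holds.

D is on the left of W, so left-multiply by D⁻¹: W = D⁻¹B.
D has determinant 6; D⁻¹ = [[1/2, -1/2, 1], [-1/3, 1/3, -1], [13/6, -7/6, 4]].
W = D⁻¹B = [[1/2, -1/2, 1], [-1/3, 1/3, -1], [13/6, -7/6, 4]] · [[26, 8], [-28, -34], [-21, -15]] = [[6, 6], [3, 1], [5, -3]].

W = [[6, 6], [3, 1], [5, -3]]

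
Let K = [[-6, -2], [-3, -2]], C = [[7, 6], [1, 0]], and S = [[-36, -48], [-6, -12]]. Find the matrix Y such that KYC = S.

Y = [[2, -4], [-2, 2]]

Left-multiply by K⁻¹ and right-multiply by C⁻¹: Y = K⁻¹SC⁻¹.
K has determinant 6; K⁻¹ = [[-1/3, 1/3], [1/2, -1]].
det C = -6, so C⁻¹ = [[0, 1], [1/6, -7/6]].
K⁻¹S = [[10, 12], [-12, -12]].
Y = (K⁻¹S)C⁻¹ = [[2, -4], [-2, 2]].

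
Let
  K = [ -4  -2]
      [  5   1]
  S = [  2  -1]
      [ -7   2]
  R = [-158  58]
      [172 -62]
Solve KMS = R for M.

Left-multiply by K⁻¹ and right-multiply by S⁻¹: M = K⁻¹RS⁻¹.
det K = 6, so K⁻¹ = [[1/6, 1/3], [-5/6, -2/3]].
S has determinant -3; S⁻¹ = [[-2/3, -1/3], [-7/3, -2/3]].
K⁻¹R = [[31, -11], [17, -7]].
M = (K⁻¹R)S⁻¹ = [[5, -3], [5, -1]].

M = [[5, -3], [5, -1]]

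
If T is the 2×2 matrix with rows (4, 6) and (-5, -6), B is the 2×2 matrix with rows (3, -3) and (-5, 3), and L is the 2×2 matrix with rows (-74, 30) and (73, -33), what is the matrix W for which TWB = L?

W = [[-3, -2], [4, 5]]

Isolating W: multiply by T⁻¹ from the left and B⁻¹ from the right, so W = T⁻¹LB⁻¹.
T has determinant 6; T⁻¹ = [[-1, -1], [5/6, 2/3]].
det B = -6; the adjugate gives B⁻¹ = [[-1/2, -1/2], [-5/6, -1/2]].
T⁻¹L = [[1, 3], [-13, 3]].
W = (T⁻¹L)B⁻¹ = [[-3, -2], [4, 5]].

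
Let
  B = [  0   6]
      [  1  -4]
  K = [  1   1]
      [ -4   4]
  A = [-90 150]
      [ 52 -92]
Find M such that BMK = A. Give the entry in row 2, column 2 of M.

Left-multiply by B⁻¹ and right-multiply by K⁻¹: M = B⁻¹AK⁻¹.
B has determinant -6; B⁻¹ = [[2/3, 1], [1/6, 0]].
det K = 8; the adjugate gives K⁻¹ = [[1/2, -1/8], [1/2, 1/8]].
B⁻¹A = [[-8, 8], [-15, 25]].
M = (B⁻¹A)K⁻¹ = [[0, 2], [5, 5]].

5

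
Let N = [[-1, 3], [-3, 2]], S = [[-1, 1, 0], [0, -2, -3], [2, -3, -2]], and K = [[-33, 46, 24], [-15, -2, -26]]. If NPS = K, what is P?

P = N⁻¹KS⁻¹ (apply N⁻¹ on the left and S⁻¹ on the right).
det N = 7, so N⁻¹ = [[2/7, -3/7], [3/7, -1/7]].
S has determinant -1; S⁻¹ = [[5, -2, 3], [6, -2, 3], [-4, 1, -2]].
N⁻¹K = [[-3, 14, 18], [-12, 20, 14]].
P = (N⁻¹K)S⁻¹ = [[-3, -4, -3], [4, -2, -4]].

P = [[-3, -4, -3], [4, -2, -4]]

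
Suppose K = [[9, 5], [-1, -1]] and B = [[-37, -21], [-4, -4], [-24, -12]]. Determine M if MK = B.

Right-multiplying both sides by K⁻¹ gives M = BK⁻¹.
det K = -4; the adjugate gives K⁻¹ = [[1/4, 5/4], [-1/4, -9/4]].
M = BK⁻¹ = [[-37, -21], [-4, -4], [-24, -12]] · [[1/4, 5/4], [-1/4, -9/4]] = [[-4, 1], [0, 4], [-3, -3]].

M = [[-4, 1], [0, 4], [-3, -3]]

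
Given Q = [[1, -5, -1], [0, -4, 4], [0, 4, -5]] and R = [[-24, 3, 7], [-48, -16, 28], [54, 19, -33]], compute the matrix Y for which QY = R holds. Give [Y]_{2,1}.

Since Q multiplies Y on the left, Y = Q⁻¹R.
Q has determinant 4; Q⁻¹ = [[1, -29/4, -6], [0, -5/4, -1], [0, -1, -1]].
Y = Q⁻¹R = [[1, -29/4, -6], [0, -5/4, -1], [0, -1, -1]] · [[-24, 3, 7], [-48, -16, 28], [54, 19, -33]] = [[0, 5, 2], [6, 1, -2], [-6, -3, 5]].

6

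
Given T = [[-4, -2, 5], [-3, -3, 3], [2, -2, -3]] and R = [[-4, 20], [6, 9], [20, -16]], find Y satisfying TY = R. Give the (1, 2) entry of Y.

2

Left-multiplying both sides by T⁻¹ gives Y = T⁻¹R.
T has determinant 6; T⁻¹ = [[5/2, -8/3, 3/2], [-1/2, 1/3, -1/2], [2, -2, 1]].
Y = T⁻¹R = [[5/2, -8/3, 3/2], [-1/2, 1/3, -1/2], [2, -2, 1]] · [[-4, 20], [6, 9], [20, -16]] = [[4, 2], [-6, 1], [0, 6]].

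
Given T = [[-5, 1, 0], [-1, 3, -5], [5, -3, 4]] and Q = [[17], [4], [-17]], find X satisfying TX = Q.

X = [[-3], [2], [1]]

T is on the left of X, so left-multiply by T⁻¹: X = T⁻¹Q.
T has determinant -6; T⁻¹ = [[1/2, 2/3, 5/6], [7/2, 10/3, 25/6], [2, 5/3, 7/3]].
X = T⁻¹Q = [[1/2, 2/3, 5/6], [7/2, 10/3, 25/6], [2, 5/3, 7/3]] · [[17], [4], [-17]] = [[-3], [2], [1]].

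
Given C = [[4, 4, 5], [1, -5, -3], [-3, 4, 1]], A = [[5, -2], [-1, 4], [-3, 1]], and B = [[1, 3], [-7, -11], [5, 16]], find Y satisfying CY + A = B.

Y = [[-4, -2], [-2, 2], [4, 1]]

CY = B − A = [[-4, 5], [-6, -15], [8, 15]].
C is on the left of Y, so left-multiply by C⁻¹: Y = C⁻¹(B − A).
C has determinant 5; C⁻¹ = [[7/5, 16/5, 13/5], [8/5, 19/5, 17/5], [-11/5, -28/5, -24/5]].
Y = C⁻¹(B − A) = [[-4, -2], [-2, 2], [4, 1]].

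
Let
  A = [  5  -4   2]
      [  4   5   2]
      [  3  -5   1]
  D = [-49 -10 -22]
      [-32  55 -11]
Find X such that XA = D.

A is on the right of X, so right-multiply by A⁻¹: X = DA⁻¹.
det A = -3; the adjugate gives A⁻¹ = [[-5, 2, 6], [-2/3, 1/3, 2/3], [35/3, -13/3, -41/3]].
X = DA⁻¹ = [[-49, -10, -22], [-32, 55, -11]] · [[-5, 2, 6], [-2/3, 1/3, 2/3], [35/3, -13/3, -41/3]] = [[-5, -6, 0], [-5, 2, -5]].

X = [[-5, -6, 0], [-5, 2, -5]]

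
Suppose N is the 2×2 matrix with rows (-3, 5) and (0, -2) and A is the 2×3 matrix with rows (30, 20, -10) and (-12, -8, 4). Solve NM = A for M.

M = [[0, 0, 0], [6, 4, -2]]

N is on the left of M, so left-multiply by N⁻¹: M = N⁻¹A.
N has determinant 6; N⁻¹ = [[-1/3, -5/6], [0, -1/2]].
M = N⁻¹A = [[-1/3, -5/6], [0, -1/2]] · [[30, 20, -10], [-12, -8, 4]] = [[0, 0, 0], [6, 4, -2]].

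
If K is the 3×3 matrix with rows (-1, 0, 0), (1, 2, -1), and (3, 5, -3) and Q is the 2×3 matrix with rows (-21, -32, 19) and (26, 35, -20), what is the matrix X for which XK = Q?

Right-multiplying both sides by K⁻¹ gives X = QK⁻¹.
det K = 1; the adjugate gives K⁻¹ = [[-1, 0, 0], [0, 3, -1], [-1, 5, -2]].
X = QK⁻¹ = [[-21, -32, 19], [26, 35, -20]] · [[-1, 0, 0], [0, 3, -1], [-1, 5, -2]] = [[2, -1, -6], [-6, 5, 5]].

X = [[2, -1, -6], [-6, 5, 5]]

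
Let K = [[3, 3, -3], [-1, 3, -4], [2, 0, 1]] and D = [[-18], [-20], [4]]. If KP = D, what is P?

Since K multiplies P on the left, P = K⁻¹D.
det K = 6, so K⁻¹ = [[1/2, -1/2, -1/2], [-7/6, 3/2, 5/2], [-1, 1, 2]].
P = K⁻¹D = [[1/2, -1/2, -1/2], [-7/6, 3/2, 5/2], [-1, 1, 2]] · [[-18], [-20], [4]] = [[-1], [1], [6]].

P = [[-1], [1], [6]]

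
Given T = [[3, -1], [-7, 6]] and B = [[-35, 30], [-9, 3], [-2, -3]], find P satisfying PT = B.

Right-multiplying both sides by T⁻¹ gives P = BT⁻¹.
det T = 11, so T⁻¹ = [[6/11, 1/11], [7/11, 3/11]].
P = BT⁻¹ = [[-35, 30], [-9, 3], [-2, -3]] · [[6/11, 1/11], [7/11, 3/11]] = [[0, 5], [-3, 0], [-3, -1]].

P = [[0, 5], [-3, 0], [-3, -1]]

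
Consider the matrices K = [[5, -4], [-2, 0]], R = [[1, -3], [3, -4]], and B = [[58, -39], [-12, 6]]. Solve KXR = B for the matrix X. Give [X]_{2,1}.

2

Left-multiply by K⁻¹ and right-multiply by R⁻¹: X = K⁻¹BR⁻¹.
K has determinant -8; K⁻¹ = [[0, -1/2], [-1/4, -5/8]].
R has determinant 5; R⁻¹ = [[-4/5, 3/5], [-3/5, 1/5]].
K⁻¹B = [[6, -3], [-7, 6]].
X = (K⁻¹B)R⁻¹ = [[-3, 3], [2, -3]].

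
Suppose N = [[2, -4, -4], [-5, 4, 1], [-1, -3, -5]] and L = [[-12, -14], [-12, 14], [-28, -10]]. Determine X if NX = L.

X = [[6, -1], [4, 2], [2, 1]]

N is on the left of X, so left-multiply by N⁻¹: X = N⁻¹L.
det N = -6, so N⁻¹ = [[17/6, 4/3, -2], [13/3, 7/3, -3], [-19/6, -5/3, 2]].
X = N⁻¹L = [[17/6, 4/3, -2], [13/3, 7/3, -3], [-19/6, -5/3, 2]] · [[-12, -14], [-12, 14], [-28, -10]] = [[6, -1], [4, 2], [2, 1]].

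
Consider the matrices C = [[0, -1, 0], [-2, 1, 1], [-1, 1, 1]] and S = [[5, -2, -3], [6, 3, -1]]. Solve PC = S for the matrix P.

C is on the right of P, so right-multiply by C⁻¹: P = SC⁻¹.
C has determinant -1; C⁻¹ = [[0, -1, 1], [-1, 0, 0], [1, -1, 2]].
P = SC⁻¹ = [[5, -2, -3], [6, 3, -1]] · [[0, -1, 1], [-1, 0, 0], [1, -1, 2]] = [[-1, -2, -1], [-4, -5, 4]].

P = [[-1, -2, -1], [-4, -5, 4]]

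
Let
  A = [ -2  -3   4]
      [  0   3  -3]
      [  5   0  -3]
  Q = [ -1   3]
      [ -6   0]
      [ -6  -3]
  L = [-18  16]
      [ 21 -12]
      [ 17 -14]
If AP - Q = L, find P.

AP = L + Q = [[-19, 19], [15, -12], [11, -17]].
A is on the left of P, so left-multiply by A⁻¹: P = A⁻¹(L + Q).
det A = 3, so A⁻¹ = [[-3, -3, -1], [-5, -14/3, -2], [-5, -5, -2]].
P = A⁻¹(L + Q) = [[1, -4], [3, -5], [-2, -1]].

P = [[1, -4], [3, -5], [-2, -1]]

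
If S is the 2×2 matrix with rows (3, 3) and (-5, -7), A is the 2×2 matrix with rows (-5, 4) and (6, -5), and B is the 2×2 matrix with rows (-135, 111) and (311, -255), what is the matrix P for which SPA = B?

P = [[-2, -2], [5, -3]]

P = S⁻¹BA⁻¹ (apply S⁻¹ on the left and A⁻¹ on the right).
det S = -6, so S⁻¹ = [[7/6, 1/2], [-5/6, -1/2]].
det A = 1; the adjugate gives A⁻¹ = [[-5, -4], [-6, -5]].
S⁻¹B = [[-2, 2], [-43, 35]].
P = (S⁻¹B)A⁻¹ = [[-2, -2], [5, -3]].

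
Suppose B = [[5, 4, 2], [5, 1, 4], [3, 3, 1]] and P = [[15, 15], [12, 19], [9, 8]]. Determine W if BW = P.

Left-multiplying both sides by B⁻¹ gives W = B⁻¹P.
det B = -3, so B⁻¹ = [[11/3, -2/3, -14/3], [-7/3, 1/3, 10/3], [-4, 1, 5]].
W = B⁻¹P = [[11/3, -2/3, -14/3], [-7/3, 1/3, 10/3], [-4, 1, 5]] · [[15, 15], [12, 19], [9, 8]] = [[5, 5], [-1, -2], [-3, -1]].

W = [[5, 5], [-1, -2], [-3, -1]]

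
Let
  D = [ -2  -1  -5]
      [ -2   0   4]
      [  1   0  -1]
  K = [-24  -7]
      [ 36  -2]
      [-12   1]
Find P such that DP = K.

Since D multiplies P on the left, P = D⁻¹K.
det D = -2; the adjugate gives D⁻¹ = [[0, 1/2, 2], [-1, -7/2, -9], [0, 1/2, 1]].
P = D⁻¹K = [[0, 1/2, 2], [-1, -7/2, -9], [0, 1/2, 1]] · [[-24, -7], [36, -2], [-12, 1]] = [[-6, 1], [6, 5], [6, 0]].

P = [[-6, 1], [6, 5], [6, 0]]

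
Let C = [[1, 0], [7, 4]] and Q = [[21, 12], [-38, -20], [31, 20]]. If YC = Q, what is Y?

Y = [[0, 3], [-3, -5], [-4, 5]]

C is on the right of Y, so right-multiply by C⁻¹: Y = QC⁻¹.
C has determinant 4; C⁻¹ = [[1, 0], [-7/4, 1/4]].
Y = QC⁻¹ = [[21, 12], [-38, -20], [31, 20]] · [[1, 0], [-7/4, 1/4]] = [[0, 3], [-3, -5], [-4, 5]].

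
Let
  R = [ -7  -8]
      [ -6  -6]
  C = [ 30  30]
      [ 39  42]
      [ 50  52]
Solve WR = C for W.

Since R sits to the right of W, W = CR⁻¹.
R has determinant -6; R⁻¹ = [[1, -4/3], [-1, 7/6]].
W = CR⁻¹ = [[30, 30], [39, 42], [50, 52]] · [[1, -4/3], [-1, 7/6]] = [[0, -5], [-3, -3], [-2, -6]].

W = [[0, -5], [-3, -3], [-2, -6]]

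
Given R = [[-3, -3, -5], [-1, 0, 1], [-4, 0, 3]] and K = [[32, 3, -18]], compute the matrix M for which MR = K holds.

M = [[-1, -5, -6]]

Right-multiplying both sides by R⁻¹ gives M = KR⁻¹.
det R = 3, so R⁻¹ = [[0, 3, -1], [-1/3, -29/3, 8/3], [0, 4, -1]].
M = KR⁻¹ = [[32, 3, -18]] · [[0, 3, -1], [-1/3, -29/3, 8/3], [0, 4, -1]] = [[-1, -5, -6]].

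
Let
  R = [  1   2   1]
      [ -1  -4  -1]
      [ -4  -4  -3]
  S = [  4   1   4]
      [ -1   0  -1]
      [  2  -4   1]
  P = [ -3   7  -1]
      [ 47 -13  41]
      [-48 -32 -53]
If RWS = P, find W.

W = [[5, 1, -3], [-5, -2, -2], [4, -2, 5]]

Left-multiply by R⁻¹ and right-multiply by S⁻¹: W = R⁻¹PS⁻¹.
R has determinant -2; R⁻¹ = [[-4, -1, -1], [-1/2, -1/2, 0], [6, 2, 1]].
det S = -1, so S⁻¹ = [[4, 17, 1], [1, 4, 0], [-4, -18, -1]].
R⁻¹P = [[13, 17, 16], [-22, 3, -20], [28, -16, 23]].
W = (R⁻¹P)S⁻¹ = [[5, 1, -3], [-5, -2, -2], [4, -2, 5]].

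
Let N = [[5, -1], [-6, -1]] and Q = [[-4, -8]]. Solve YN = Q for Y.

Since N sits to the right of Y, Y = QN⁻¹.
det N = -11, so N⁻¹ = [[1/11, -1/11], [-6/11, -5/11]].
Y = QN⁻¹ = [[-4, -8]] · [[1/11, -1/11], [-6/11, -5/11]] = [[4, 4]].

Y = [[4, 4]]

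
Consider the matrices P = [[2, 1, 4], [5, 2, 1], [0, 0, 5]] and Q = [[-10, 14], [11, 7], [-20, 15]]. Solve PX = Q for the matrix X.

Since P multiplies X on the left, X = P⁻¹Q.
det P = -5, so P⁻¹ = [[-2, 1, 7/5], [5, -2, -18/5], [0, 0, 1/5]].
X = P⁻¹Q = [[-2, 1, 7/5], [5, -2, -18/5], [0, 0, 1/5]] · [[-10, 14], [11, 7], [-20, 15]] = [[3, 0], [0, 2], [-4, 3]].

X = [[3, 0], [0, 2], [-4, 3]]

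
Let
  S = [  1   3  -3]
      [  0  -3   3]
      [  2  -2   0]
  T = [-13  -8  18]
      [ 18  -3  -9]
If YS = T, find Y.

Right-multiplying both sides by S⁻¹ gives Y = TS⁻¹.
S has determinant 6; S⁻¹ = [[1, 1, 0], [1, 1, -1/2], [1, 4/3, -1/2]].
Y = TS⁻¹ = [[-13, -8, 18], [18, -3, -9]] · [[1, 1, 0], [1, 1, -1/2], [1, 4/3, -1/2]] = [[-3, 3, -5], [6, 3, 6]].

Y = [[-3, 3, -5], [6, 3, 6]]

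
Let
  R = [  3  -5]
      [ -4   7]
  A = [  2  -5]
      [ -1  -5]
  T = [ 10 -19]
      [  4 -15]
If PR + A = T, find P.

PR = T − A = [[8, -14], [5, -10]].
Right-multiplying both sides by R⁻¹ gives P = (T − A)R⁻¹.
det R = 1, so R⁻¹ = [[7, 5], [4, 3]].
P = (T − A)R⁻¹ = [[0, -2], [-5, -5]].

P = [[0, -2], [-5, -5]]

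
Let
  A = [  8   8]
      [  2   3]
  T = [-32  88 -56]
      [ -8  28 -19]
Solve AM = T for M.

M = [[-4, 5, -2], [0, 6, -5]]

A is on the left of M, so left-multiply by A⁻¹: M = A⁻¹T.
det A = 8, so A⁻¹ = [[3/8, -1], [-1/4, 1]].
M = A⁻¹T = [[3/8, -1], [-1/4, 1]] · [[-32, 88, -56], [-8, 28, -19]] = [[-4, 5, -2], [0, 6, -5]].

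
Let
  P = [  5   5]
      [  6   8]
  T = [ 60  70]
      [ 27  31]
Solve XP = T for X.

P is on the right of X, so right-multiply by P⁻¹: X = TP⁻¹.
P has determinant 10; P⁻¹ = [[4/5, -1/2], [-3/5, 1/2]].
X = TP⁻¹ = [[60, 70], [27, 31]] · [[4/5, -1/2], [-3/5, 1/2]] = [[6, 5], [3, 2]].

X = [[6, 5], [3, 2]]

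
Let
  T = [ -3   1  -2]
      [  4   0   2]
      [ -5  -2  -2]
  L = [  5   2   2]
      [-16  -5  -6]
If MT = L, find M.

M = [[0, 0, -1], [-3, -5, 1]]

T is on the right of M, so right-multiply by T⁻¹: M = LT⁻¹.
T has determinant 2; T⁻¹ = [[2, 3, 1], [-1, -2, -1], [-4, -11/2, -2]].
M = LT⁻¹ = [[5, 2, 2], [-16, -5, -6]] · [[2, 3, 1], [-1, -2, -1], [-4, -11/2, -2]] = [[0, 0, -1], [-3, -5, 1]].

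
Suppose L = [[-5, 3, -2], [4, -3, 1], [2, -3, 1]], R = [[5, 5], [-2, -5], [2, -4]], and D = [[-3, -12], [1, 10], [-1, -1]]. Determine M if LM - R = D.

M = [[-1, 5], [-1, 4], [0, -3]]

LM = D + R = [[2, -7], [-1, 5], [1, -5]].
Left-multiplying both sides by L⁻¹ gives M = L⁻¹(D + R).
L has determinant 6; L⁻¹ = [[0, 1/2, -1/2], [-1/3, -1/6, -1/2], [-1, -3/2, 1/2]].
M = L⁻¹(D + R) = [[-1, 5], [-1, 4], [0, -3]].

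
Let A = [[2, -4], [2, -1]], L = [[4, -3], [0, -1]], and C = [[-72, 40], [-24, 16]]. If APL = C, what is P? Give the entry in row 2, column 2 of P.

-4

Left-multiply by A⁻¹ and right-multiply by L⁻¹: P = A⁻¹CL⁻¹.
det A = 6; the adjugate gives A⁻¹ = [[-1/6, 2/3], [-1/3, 1/3]].
L has determinant -4; L⁻¹ = [[1/4, -3/4], [0, -1]].
A⁻¹C = [[-4, 4], [16, -8]].
P = (A⁻¹C)L⁻¹ = [[-1, -1], [4, -4]].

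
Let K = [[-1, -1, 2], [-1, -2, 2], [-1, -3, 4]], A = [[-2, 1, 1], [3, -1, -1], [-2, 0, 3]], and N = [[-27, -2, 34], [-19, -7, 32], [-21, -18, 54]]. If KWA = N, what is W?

W = [[-4, 5, -1], [5, 0, -1], [-4, -1, 5]]

W = K⁻¹NA⁻¹ (apply K⁻¹ on the left and A⁻¹ on the right).
det K = 2, so K⁻¹ = [[-1, -1, 1], [1, -1, 0], [1/2, -1, 1/2]].
det A = -3; the adjugate gives A⁻¹ = [[1, 1, 0], [7/3, 4/3, -1/3], [2/3, 2/3, 1/3]].
K⁻¹N = [[25, -9, -12], [-8, 5, 2], [-5, -3, 12]].
W = (K⁻¹N)A⁻¹ = [[-4, 5, -1], [5, 0, -1], [-4, -1, 5]].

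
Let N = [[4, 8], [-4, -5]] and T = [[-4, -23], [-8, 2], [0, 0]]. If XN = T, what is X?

X = [[-6, -5], [4, 6], [0, 0]]

N is on the right of X, so right-multiply by N⁻¹: X = TN⁻¹.
det N = 12, so N⁻¹ = [[-5/12, -2/3], [1/3, 1/3]].
X = TN⁻¹ = [[-4, -23], [-8, 2], [0, 0]] · [[-5/12, -2/3], [1/3, 1/3]] = [[-6, -5], [4, 6], [0, 0]].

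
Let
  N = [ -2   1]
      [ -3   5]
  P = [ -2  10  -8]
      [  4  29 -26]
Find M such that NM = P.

N is on the left of M, so left-multiply by N⁻¹: M = N⁻¹P.
det N = -7; the adjugate gives N⁻¹ = [[-5/7, 1/7], [-3/7, 2/7]].
M = N⁻¹P = [[-5/7, 1/7], [-3/7, 2/7]] · [[-2, 10, -8], [4, 29, -26]] = [[2, -3, 2], [2, 4, -4]].

M = [[2, -3, 2], [2, 4, -4]]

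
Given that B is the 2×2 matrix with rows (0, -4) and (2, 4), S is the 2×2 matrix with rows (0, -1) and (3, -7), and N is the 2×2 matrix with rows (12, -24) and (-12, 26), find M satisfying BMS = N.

M = [[-1, 0], [1, -1]]

M = B⁻¹NS⁻¹ (apply B⁻¹ on the left and S⁻¹ on the right).
B has determinant 8; B⁻¹ = [[1/2, 1/2], [-1/4, 0]].
det S = 3; the adjugate gives S⁻¹ = [[-7/3, 1/3], [-1, 0]].
B⁻¹N = [[0, 1], [-3, 6]].
M = (B⁻¹N)S⁻¹ = [[-1, 0], [1, -1]].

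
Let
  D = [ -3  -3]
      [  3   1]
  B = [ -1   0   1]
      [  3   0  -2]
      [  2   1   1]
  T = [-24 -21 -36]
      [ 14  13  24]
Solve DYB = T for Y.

Y = [[3, 0, 3], [0, -1, 4]]

Isolating Y: multiply by D⁻¹ from the left and B⁻¹ from the right, so Y = D⁻¹TB⁻¹.
det D = 6, so D⁻¹ = [[1/6, 1/2], [-1/2, -1/2]].
B has determinant 1; B⁻¹ = [[2, 1, 0], [-7, -3, 1], [3, 1, 0]].
D⁻¹T = [[3, 3, 6], [5, 4, 6]].
Y = (D⁻¹T)B⁻¹ = [[3, 0, 3], [0, -1, 4]].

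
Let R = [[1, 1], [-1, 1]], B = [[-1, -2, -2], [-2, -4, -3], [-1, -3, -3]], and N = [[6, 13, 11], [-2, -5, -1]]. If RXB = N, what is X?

X = [[3, -3, -1], [-4, 1, 0]]

Left-multiply by R⁻¹ and right-multiply by B⁻¹: X = R⁻¹NB⁻¹.
R has determinant 2; R⁻¹ = [[1/2, -1/2], [1/2, 1/2]].
B has determinant -1; B⁻¹ = [[-3, 0, 2], [3, -1, -1], [-2, 1, 0]].
R⁻¹N = [[4, 9, 6], [2, 4, 5]].
X = (R⁻¹N)B⁻¹ = [[3, -3, -1], [-4, 1, 0]].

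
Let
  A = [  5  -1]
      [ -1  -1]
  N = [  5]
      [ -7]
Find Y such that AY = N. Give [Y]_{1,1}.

2

Since A multiplies Y on the left, Y = A⁻¹N.
det A = -6, so A⁻¹ = [[1/6, -1/6], [-1/6, -5/6]].
Y = A⁻¹N = [[1/6, -1/6], [-1/6, -5/6]] · [[5], [-7]] = [[2], [5]].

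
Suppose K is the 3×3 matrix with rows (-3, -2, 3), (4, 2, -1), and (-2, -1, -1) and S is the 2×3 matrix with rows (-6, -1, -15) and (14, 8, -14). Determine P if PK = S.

Right-multiplying both sides by K⁻¹ gives P = SK⁻¹.
det K = -3, so K⁻¹ = [[1, 5/3, 4/3], [-2, -3, -3], [0, -1/3, -2/3]].
P = SK⁻¹ = [[-6, -1, -15], [14, 8, -14]] · [[1, 5/3, 4/3], [-2, -3, -3], [0, -1/3, -2/3]] = [[-4, -2, 5], [-2, 4, 4]].

P = [[-4, -2, 5], [-2, 4, 4]]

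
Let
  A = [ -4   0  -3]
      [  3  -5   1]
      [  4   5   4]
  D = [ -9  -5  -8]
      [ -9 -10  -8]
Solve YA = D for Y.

Y = [[3, 1, 0], [-5, -3, -5]]

Since A sits to the right of Y, Y = DA⁻¹.
det A = -5; the adjugate gives A⁻¹ = [[5, 3, 3], [8/5, 4/5, 1], [-7, -4, -4]].
Y = DA⁻¹ = [[-9, -5, -8], [-9, -10, -8]] · [[5, 3, 3], [8/5, 4/5, 1], [-7, -4, -4]] = [[3, 1, 0], [-5, -3, -5]].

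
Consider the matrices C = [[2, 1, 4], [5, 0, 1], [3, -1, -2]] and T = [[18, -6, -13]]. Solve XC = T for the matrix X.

Right-multiplying both sides by C⁻¹ gives X = TC⁻¹.
det C = -5, so C⁻¹ = [[-1/5, 2/5, -1/5], [-13/5, 16/5, -18/5], [1, -1, 1]].
X = TC⁻¹ = [[18, -6, -13]] · [[-1/5, 2/5, -1/5], [-13/5, 16/5, -18/5], [1, -1, 1]] = [[-1, 1, 5]].

X = [[-1, 1, 5]]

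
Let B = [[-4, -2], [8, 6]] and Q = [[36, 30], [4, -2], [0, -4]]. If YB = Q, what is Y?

B is on the right of Y, so right-multiply by B⁻¹: Y = QB⁻¹.
det B = -8, so B⁻¹ = [[-3/4, -1/4], [1, 1/2]].
Y = QB⁻¹ = [[36, 30], [4, -2], [0, -4]] · [[-3/4, -1/4], [1, 1/2]] = [[3, 6], [-5, -2], [-4, -2]].

Y = [[3, 6], [-5, -2], [-4, -2]]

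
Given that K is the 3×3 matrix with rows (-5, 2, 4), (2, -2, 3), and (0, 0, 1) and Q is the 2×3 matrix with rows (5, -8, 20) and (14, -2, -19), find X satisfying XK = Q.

X = [[1, 5, 1], [-4, -3, 6]]

Right-multiplying both sides by K⁻¹ gives X = QK⁻¹.
K has determinant 6; K⁻¹ = [[-1/3, -1/3, 7/3], [-1/3, -5/6, 23/6], [0, 0, 1]].
X = QK⁻¹ = [[5, -8, 20], [14, -2, -19]] · [[-1/3, -1/3, 7/3], [-1/3, -5/6, 23/6], [0, 0, 1]] = [[1, 5, 1], [-4, -3, 6]].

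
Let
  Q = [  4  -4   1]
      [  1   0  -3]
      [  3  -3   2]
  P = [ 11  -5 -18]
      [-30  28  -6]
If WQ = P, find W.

W = [[2, 6, -1], [-4, -2, -4]]

Since Q sits to the right of W, W = PQ⁻¹.
det Q = 5, so Q⁻¹ = [[-9/5, 1, 12/5], [-11/5, 1, 13/5], [-3/5, 0, 4/5]].
W = PQ⁻¹ = [[11, -5, -18], [-30, 28, -6]] · [[-9/5, 1, 12/5], [-11/5, 1, 13/5], [-3/5, 0, 4/5]] = [[2, 6, -1], [-4, -2, -4]].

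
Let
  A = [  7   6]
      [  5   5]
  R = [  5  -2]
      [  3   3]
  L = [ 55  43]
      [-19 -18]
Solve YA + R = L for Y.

Y = [[5, 3], [-1, -3]]

YA = L − R = [[50, 45], [-22, -21]].
A is on the right of Y, so right-multiply by A⁻¹: Y = (L − R)A⁻¹.
A has determinant 5; A⁻¹ = [[1, -6/5], [-1, 7/5]].
Y = (L − R)A⁻¹ = [[5, 3], [-1, -3]].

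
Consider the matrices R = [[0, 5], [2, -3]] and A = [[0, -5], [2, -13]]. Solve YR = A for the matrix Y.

Y = [[-1, 0], [-2, 1]]

Since R sits to the right of Y, Y = AR⁻¹.
det R = -10, so R⁻¹ = [[3/10, 1/2], [1/5, 0]].
Y = AR⁻¹ = [[0, -5], [2, -13]] · [[3/10, 1/2], [1/5, 0]] = [[-1, 0], [-2, 1]].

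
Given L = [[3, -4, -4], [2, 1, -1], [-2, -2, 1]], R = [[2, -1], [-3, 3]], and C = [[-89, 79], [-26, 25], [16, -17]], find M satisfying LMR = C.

M = L⁻¹CR⁻¹ (apply L⁻¹ on the left and R⁻¹ on the right).
L has determinant 5; L⁻¹ = [[-1/5, 12/5, 8/5], [0, -1, -1], [-2/5, 14/5, 11/5]].
det R = 3; the adjugate gives R⁻¹ = [[1, 1/3], [1, 2/3]].
L⁻¹C = [[-19, 17], [10, -8], [-2, 1]].
M = (L⁻¹C)R⁻¹ = [[-2, 5], [2, -2], [-1, 0]].

M = [[-2, 5], [2, -2], [-1, 0]]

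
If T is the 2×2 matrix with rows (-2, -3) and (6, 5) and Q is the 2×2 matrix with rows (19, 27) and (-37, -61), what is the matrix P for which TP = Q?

Since T multiplies P on the left, P = T⁻¹Q.
det T = 8, so T⁻¹ = [[5/8, 3/8], [-3/4, -1/4]].
P = T⁻¹Q = [[5/8, 3/8], [-3/4, -1/4]] · [[19, 27], [-37, -61]] = [[-2, -6], [-5, -5]].

P = [[-2, -6], [-5, -5]]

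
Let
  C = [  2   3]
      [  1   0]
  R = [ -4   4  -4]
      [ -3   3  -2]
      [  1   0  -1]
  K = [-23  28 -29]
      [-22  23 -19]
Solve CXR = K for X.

X = [[2, 5, 1], [0, -2, 1]]

Left-multiply by C⁻¹ and right-multiply by R⁻¹: X = C⁻¹KR⁻¹.
det C = -3; the adjugate gives C⁻¹ = [[0, 1], [1/3, -2/3]].
R has determinant 4; R⁻¹ = [[-3/4, 1, 1], [-5/4, 2, 1], [-3/4, 1, 0]].
C⁻¹K = [[-22, 23, -19], [7, -6, 3]].
X = (C⁻¹K)R⁻¹ = [[2, 5, 1], [0, -2, 1]].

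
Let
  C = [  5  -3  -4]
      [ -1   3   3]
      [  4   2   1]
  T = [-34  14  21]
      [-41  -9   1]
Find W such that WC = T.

Since C sits to the right of W, W = TC⁻¹.
det C = 2; the adjugate gives C⁻¹ = [[-3/2, -5/2, 3/2], [13/2, 21/2, -11/2], [-7, -11, 6]].
W = TC⁻¹ = [[-34, 14, 21], [-41, -9, 1]] · [[-3/2, -5/2, 3/2], [13/2, 21/2, -11/2], [-7, -11, 6]] = [[-5, 1, -2], [-4, -3, -6]].

W = [[-5, 1, -2], [-4, -3, -6]]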